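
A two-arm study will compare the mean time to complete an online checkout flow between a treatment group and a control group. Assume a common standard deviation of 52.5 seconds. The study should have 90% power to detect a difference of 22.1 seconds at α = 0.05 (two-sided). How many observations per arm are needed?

119 per group

For two equal groups, n per group = 2·((z_{α/2} + z_β)·σ/δ)².
z_{α/2} = 1.960; z_β = 1.282 (power 90%).
n = 2 × (3.242 × 52.5 / 22.1)² = 2 × 59.31 = 118.62
Round up: n = 119 per group.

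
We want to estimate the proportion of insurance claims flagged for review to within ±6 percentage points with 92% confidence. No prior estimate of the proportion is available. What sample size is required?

For a proportion with margin E = 0.06 at 92% confidence, z = 1.751.
With no prior estimate, use p = 0.5, which maximizes p(1−p) at 0.25.
n = 0.25 × (z/E)² = 0.25 × (1.751/0.06)² = 212.92
Round up: n = 213.

213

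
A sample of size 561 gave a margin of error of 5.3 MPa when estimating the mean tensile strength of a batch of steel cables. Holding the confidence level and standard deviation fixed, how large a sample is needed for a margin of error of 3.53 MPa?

n = 1265

Margin of error scales as 1/√n, so n₂ = n₁·(E₁/E₂)².
n₂ = 561 × (5.3/3.53)² = 561 × 2.254 = 1264.49
Round up: n₂ = 1265.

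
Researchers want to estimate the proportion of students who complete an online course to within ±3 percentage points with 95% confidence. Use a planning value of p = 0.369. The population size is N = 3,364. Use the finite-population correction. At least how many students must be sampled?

768

For a proportion with margin E = 0.03 at 95% confidence, z = 1.960.
n = p̂(1−p̂)(z/E)² = 0.369 × 0.631 × (1.960/0.03)² = 993.86 — call this n₀.
Finite-population correction with N = 3,364: n = n₀ / (1 + (n₀−1)/N) = 993.86 / 1.295 = 767.46
Round up: n = 768.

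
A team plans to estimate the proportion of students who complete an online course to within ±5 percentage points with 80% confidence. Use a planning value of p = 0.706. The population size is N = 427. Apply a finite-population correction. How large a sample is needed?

For a proportion with margin E = 0.05 at 80% confidence, z = 1.282.
n = p̂(1−p̂)(z/E)² = 0.706 × 0.294 × (1.282/0.05)² = 136.45 — call this n₀.
Finite-population correction with N = 427: n = n₀ / (1 + (n₀−1)/N) = 136.45 / 1.317 = 103.61
Round up: n = 104.

104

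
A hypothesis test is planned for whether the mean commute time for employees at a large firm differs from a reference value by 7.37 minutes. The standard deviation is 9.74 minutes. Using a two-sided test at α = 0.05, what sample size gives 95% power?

n = 23

For a one-sample z-test, n = ((z_{α/2} + z_β)·σ/δ)².
z_{α/2} = 1.960 (two-sided α = 0.05); z_β = 1.645 (power 95% → β = 0.05).
n = (3.605 × 9.74 / 7.37)² = 22.70
Round up: n = 23.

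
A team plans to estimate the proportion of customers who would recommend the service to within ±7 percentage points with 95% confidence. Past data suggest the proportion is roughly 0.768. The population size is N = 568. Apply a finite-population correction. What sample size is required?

For a proportion with margin E = 0.07 at 95% confidence, z = 1.960.
n = p̂(1−p̂)(z/E)² = 0.768 × 0.232 × (1.960/0.07)² = 139.69 — call this n₀.
Finite-population correction with N = 568: n = n₀ / (1 + (n₀−1)/N) = 139.69 / 1.244 = 112.29
Round up: n = 113.

113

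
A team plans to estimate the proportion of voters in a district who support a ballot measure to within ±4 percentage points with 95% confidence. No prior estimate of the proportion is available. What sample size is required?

For a proportion with margin E = 0.04 at 95% confidence, z = 1.960.
With no prior estimate, use p = 0.5, which maximizes p(1−p) at 0.25.
n = 0.25 × (z/E)² = 0.25 × (1.960/0.04)² = 600.25
Round up: n = 601.

601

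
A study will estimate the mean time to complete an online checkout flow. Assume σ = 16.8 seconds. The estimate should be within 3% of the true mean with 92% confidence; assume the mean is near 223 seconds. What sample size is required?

For a mean, the margin of error is E = z·σ/√n, so n = (zσ/E)².
At 92% confidence, z = 1.751.
E = 3% of 223 = 6.69 seconds.
n = (1.751 × 16.8 / 6.69)² = 19.33
Round up: n = 20.

20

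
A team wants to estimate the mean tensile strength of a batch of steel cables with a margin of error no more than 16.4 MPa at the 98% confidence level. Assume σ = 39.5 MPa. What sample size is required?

32

For a mean, the margin of error is E = z·σ/√n, so n = (zσ/E)².
At 98% confidence, z = 2.326.
n = (2.326 × 39.5 / 16.4)² = 31.39
Round up: n = 32.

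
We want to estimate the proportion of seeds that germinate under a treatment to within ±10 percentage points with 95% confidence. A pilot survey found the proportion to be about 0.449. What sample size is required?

96

For a proportion with margin E = 0.1 at 95% confidence, z = 1.960.
n = p̂(1−p̂)(z/E)² = 0.449 × 0.551 × (1.960/0.1)² = 95.04
Round up: n = 96.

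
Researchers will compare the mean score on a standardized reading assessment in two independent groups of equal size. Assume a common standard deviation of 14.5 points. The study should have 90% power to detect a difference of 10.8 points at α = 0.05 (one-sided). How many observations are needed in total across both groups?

62 total

For two equal groups, n per group = 2·((z_α + z_β)·σ/δ)².
z_α = 1.645; z_β = 1.282 (power 90%).
n = 2 × (2.927 × 14.5 / 10.8)² = 2 × 15.44 = 30.88
Round up: n = 31 per group.
Total across both groups: 2 × 31 = 62.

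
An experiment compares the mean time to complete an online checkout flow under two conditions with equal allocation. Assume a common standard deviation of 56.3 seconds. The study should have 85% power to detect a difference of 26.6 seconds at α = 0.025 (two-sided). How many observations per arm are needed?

97 per group

For two equal groups, n per group = 2·((z_{α/2} + z_β)·σ/δ)².
z_{α/2} = 2.241; z_β = 1.036 (power 85%).
n = 2 × (3.277 × 56.3 / 26.6)² = 2 × 48.11 = 96.22
Round up: n = 97 per group.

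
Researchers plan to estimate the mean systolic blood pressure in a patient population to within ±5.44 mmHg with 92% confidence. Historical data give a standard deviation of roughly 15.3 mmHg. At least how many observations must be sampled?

For a mean, the margin of error is E = z·σ/√n, so n = (zσ/E)².
At 92% confidence, z = 1.751.
n = (1.751 × 15.3 / 5.44)² = 24.25
Round up: n = 25.

n = 25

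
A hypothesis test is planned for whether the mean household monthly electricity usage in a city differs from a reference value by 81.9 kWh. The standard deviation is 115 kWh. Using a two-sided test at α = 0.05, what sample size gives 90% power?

21

For a one-sample z-test, n = ((z_{α/2} + z_β)·σ/δ)².
z_{α/2} = 1.960 (two-sided α = 0.05); z_β = 1.282 (power 90% → β = 0.1).
n = (3.242 × 115 / 81.9)² = 20.72
Round up: n = 21.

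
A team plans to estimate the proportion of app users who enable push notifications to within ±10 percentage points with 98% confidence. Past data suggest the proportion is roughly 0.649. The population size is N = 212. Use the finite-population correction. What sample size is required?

79

For a proportion with margin E = 0.1 at 98% confidence, z = 2.326.
n = p̂(1−p̂)(z/E)² = 0.649 × 0.351 × (2.326/0.1)² = 123.25 — call this n₀.
Finite-population correction with N = 212: n = n₀ / (1 + (n₀−1)/N) = 123.25 / 1.577 = 78.15
Round up: n = 79.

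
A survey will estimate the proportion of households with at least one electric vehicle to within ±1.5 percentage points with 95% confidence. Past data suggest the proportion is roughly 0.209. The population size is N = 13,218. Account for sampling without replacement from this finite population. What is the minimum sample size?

2327

For a proportion with margin E = 0.015 at 95% confidence, z = 1.960.
n = p̂(1−p̂)(z/E)² = 0.209 × 0.791 × (1.960/0.015)² = 2822.62 — call this n₀.
Finite-population correction with N = 13,218: n = n₀ / (1 + (n₀−1)/N) = 2822.62 / 1.213 = 2326.97
Round up: n = 2327.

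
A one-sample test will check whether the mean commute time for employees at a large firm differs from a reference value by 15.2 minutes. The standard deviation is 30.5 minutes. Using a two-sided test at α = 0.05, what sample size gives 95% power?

For a one-sample z-test, n = ((z_{α/2} + z_β)·σ/δ)².
z_{α/2} = 1.960 (two-sided α = 0.05); z_β = 1.645 (power 95% → β = 0.05).
n = (3.605 × 30.5 / 15.2)² = 52.33
Round up: n = 53.

n = 53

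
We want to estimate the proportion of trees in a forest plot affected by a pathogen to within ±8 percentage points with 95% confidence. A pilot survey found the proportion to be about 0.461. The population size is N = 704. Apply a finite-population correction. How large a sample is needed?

n = 124

For a proportion with margin E = 0.08 at 95% confidence, z = 1.960.
n = p̂(1−p̂)(z/E)² = 0.461 × 0.539 × (1.960/0.08)² = 149.15 — call this n₀.
Finite-population correction with N = 704: n = n₀ / (1 + (n₀−1)/N) = 149.15 / 1.21 = 123.26
Round up: n = 124.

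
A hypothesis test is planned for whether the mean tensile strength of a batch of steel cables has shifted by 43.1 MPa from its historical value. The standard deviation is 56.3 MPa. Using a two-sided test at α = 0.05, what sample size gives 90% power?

18

For a one-sample z-test, n = ((z_{α/2} + z_β)·σ/δ)².
z_{α/2} = 1.960 (two-sided α = 0.05); z_β = 1.282 (power 90% → β = 0.1).
n = (3.242 × 56.3 / 43.1)² = 17.93
Round up: n = 18.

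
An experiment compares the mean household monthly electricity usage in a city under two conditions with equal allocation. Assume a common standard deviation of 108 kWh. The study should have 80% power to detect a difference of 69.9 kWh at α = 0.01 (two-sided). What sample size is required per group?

For two equal groups, n per group = 2·((z_{α/2} + z_β)·σ/δ)².
z_{α/2} = 2.576; z_β = 0.842 (power 80%).
n = 2 × (3.418 × 108 / 69.9)² = 2 × 27.89 = 55.78
Round up: n = 56 per group.

56 per group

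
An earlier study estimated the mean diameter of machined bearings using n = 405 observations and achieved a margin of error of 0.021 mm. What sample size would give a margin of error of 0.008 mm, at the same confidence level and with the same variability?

Margin of error scales as 1/√n, so n₂ = n₁·(E₁/E₂)².
n₂ = 405 × (0.021/0.008)² = 405 × 6.891 = 2790.86
Round up: n₂ = 2791.

2791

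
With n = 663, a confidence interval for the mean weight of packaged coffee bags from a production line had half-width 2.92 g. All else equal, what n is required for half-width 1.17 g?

Margin of error scales as 1/√n, so n₂ = n₁·(E₁/E₂)².
n₂ = 663 × (2.92/1.17)² = 663 × 6.229 = 4129.83
Round up: n₂ = 4130.

n = 4130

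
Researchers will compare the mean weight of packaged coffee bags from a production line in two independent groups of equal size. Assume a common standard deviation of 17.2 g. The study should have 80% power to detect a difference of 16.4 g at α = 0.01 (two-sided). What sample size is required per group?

26 per group

For two equal groups, n per group = 2·((z_{α/2} + z_β)·σ/δ)².
z_{α/2} = 2.576; z_β = 0.842 (power 80%).
n = 2 × (3.418 × 17.2 / 16.4)² = 2 × 12.85 = 25.70
Round up: n = 26 per group.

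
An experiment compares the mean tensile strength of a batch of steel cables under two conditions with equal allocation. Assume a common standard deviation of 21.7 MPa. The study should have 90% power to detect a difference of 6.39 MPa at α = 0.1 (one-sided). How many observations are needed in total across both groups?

304 total

For two equal groups, n per group = 2·((z_α + z_β)·σ/δ)².
z_α = 1.282; z_β = 1.282 (power 90%).
n = 2 × (2.564 × 21.7 / 6.39)² = 2 × 75.81 = 151.62
Round up: n = 152 per group.
Total across both groups: 2 × 152 = 304.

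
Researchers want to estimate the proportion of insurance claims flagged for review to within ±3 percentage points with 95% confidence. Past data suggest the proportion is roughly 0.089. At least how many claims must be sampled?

For a proportion with margin E = 0.03 at 95% confidence, z = 1.960.
n = p̂(1−p̂)(z/E)² = 0.089 × 0.911 × (1.960/0.03)² = 346.08
Round up: n = 347.

n = 347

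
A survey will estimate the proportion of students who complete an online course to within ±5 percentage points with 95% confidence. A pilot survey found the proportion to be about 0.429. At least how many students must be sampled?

377

For a proportion with margin E = 0.05 at 95% confidence, z = 1.960.
n = p̂(1−p̂)(z/E)² = 0.429 × 0.571 × (1.960/0.05)² = 376.41
Round up: n = 377.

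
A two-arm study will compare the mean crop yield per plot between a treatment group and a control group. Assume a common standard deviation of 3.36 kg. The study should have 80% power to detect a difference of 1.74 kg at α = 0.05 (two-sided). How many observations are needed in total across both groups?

For two equal groups, n per group = 2·((z_{α/2} + z_β)·σ/δ)².
z_{α/2} = 1.960; z_β = 0.842 (power 80%).
n = 2 × (2.802 × 3.36 / 1.74)² = 2 × 29.28 = 58.56
Round up: n = 59 per group.
Total across both groups: 2 × 59 = 118.

118 total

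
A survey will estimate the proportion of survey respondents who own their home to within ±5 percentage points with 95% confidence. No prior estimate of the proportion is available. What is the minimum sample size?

385

For a proportion with margin E = 0.05 at 95% confidence, z = 1.960.
With no prior estimate, use p = 0.5, which maximizes p(1−p) at 0.25.
n = 0.25 × (z/E)² = 0.25 × (1.960/0.05)² = 384.16
Round up: n = 385.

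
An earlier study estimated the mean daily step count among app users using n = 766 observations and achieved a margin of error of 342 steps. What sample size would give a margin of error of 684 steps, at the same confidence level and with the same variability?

Margin of error scales as 1/√n, so n₂ = n₁·(E₁/E₂)².
n₂ = 766 × (342/684)² = 766 × 0.25 = 191.50
Round up: n₂ = 192.

192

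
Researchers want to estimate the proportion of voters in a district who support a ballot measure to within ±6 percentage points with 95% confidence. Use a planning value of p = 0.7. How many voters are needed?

225

For a proportion with margin E = 0.06 at 95% confidence, z = 1.960.
n = p̂(1−p̂)(z/E)² = 0.7 × 0.3 × (1.960/0.06)² = 224.09
Round up: n = 225.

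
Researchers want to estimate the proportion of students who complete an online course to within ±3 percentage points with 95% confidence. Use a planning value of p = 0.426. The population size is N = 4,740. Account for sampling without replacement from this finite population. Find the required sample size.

856

For a proportion with margin E = 0.03 at 95% confidence, z = 1.960.
n = p̂(1−p̂)(z/E)² = 0.426 × 0.574 × (1.960/0.03)² = 1043.74 — call this n₀.
Finite-population correction with N = 4,740: n = n₀ / (1 + (n₀−1)/N) = 1043.74 / 1.22 = 855.52
Round up: n = 856.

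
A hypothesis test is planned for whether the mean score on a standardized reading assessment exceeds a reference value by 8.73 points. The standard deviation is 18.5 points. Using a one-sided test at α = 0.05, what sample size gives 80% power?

n = 28

For a one-sample z-test, n = ((z_α + z_β)·σ/δ)².
z_α = 1.645 (one-sided α = 0.05); z_β = 0.842 (power 80% → β = 0.2).
n = (2.487 × 18.5 / 8.73)² = 27.78
Round up: n = 28.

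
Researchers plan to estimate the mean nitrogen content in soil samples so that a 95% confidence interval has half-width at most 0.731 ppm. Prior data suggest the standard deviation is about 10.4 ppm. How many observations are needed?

For a mean, the margin of error is E = z·σ/√n, so n = (zσ/E)².
At 95% confidence, z = 1.960.
n = (1.960 × 10.4 / 0.731)² = 777.58
Round up: n = 778.

778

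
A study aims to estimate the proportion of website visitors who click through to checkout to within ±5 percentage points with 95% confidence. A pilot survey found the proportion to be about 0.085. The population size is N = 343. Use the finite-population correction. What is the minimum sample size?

89

For a proportion with margin E = 0.05 at 95% confidence, z = 1.960.
n = p̂(1−p̂)(z/E)² = 0.085 × 0.915 × (1.960/0.05)² = 119.51 — call this n₀.
Finite-population correction with N = 343: n = n₀ / (1 + (n₀−1)/N) = 119.51 / 1.346 = 88.79
Round up: n = 89.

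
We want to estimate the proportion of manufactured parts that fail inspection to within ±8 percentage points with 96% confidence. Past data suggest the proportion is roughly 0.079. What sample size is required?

48

For a proportion with margin E = 0.08 at 96% confidence, z = 2.054.
n = p̂(1−p̂)(z/E)² = 0.079 × 0.921 × (2.054/0.08)² = 47.96
Round up: n = 48.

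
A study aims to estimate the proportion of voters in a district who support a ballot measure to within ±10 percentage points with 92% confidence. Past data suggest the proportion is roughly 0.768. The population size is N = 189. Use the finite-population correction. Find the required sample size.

For a proportion with margin E = 0.1 at 92% confidence, z = 1.751.
n = p̂(1−p̂)(z/E)² = 0.768 × 0.232 × (1.751/0.1)² = 54.63 — call this n₀.
Finite-population correction with N = 189: n = n₀ / (1 + (n₀−1)/N) = 54.63 / 1.284 = 42.55
Round up: n = 43.

43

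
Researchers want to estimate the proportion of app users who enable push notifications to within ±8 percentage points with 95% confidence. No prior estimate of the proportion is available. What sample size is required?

For a proportion with margin E = 0.08 at 95% confidence, z = 1.960.
With no prior estimate, use p = 0.5, which maximizes p(1−p) at 0.25.
n = 0.25 × (z/E)² = 0.25 × (1.960/0.08)² = 150.06
Round up: n = 151.

151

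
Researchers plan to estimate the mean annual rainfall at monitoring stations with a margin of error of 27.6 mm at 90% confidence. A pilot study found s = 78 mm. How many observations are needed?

For a mean, the margin of error is E = z·σ/√n, so n = (zσ/E)².
At 90% confidence, z = 1.645.
n = (1.645 × 78 / 27.6)² = 21.61
Round up: n = 22.

22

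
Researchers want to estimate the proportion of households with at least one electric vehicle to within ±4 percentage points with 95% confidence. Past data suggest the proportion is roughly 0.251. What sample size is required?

n = 452

For a proportion with margin E = 0.04 at 95% confidence, z = 1.960.
n = p̂(1−p̂)(z/E)² = 0.251 × 0.749 × (1.960/0.04)² = 451.39
Round up: n = 452.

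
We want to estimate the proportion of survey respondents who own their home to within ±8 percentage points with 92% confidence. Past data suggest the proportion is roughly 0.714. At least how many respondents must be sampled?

For a proportion with margin E = 0.08 at 92% confidence, z = 1.751.
n = p̂(1−p̂)(z/E)² = 0.714 × 0.286 × (1.751/0.08)² = 97.83
Round up: n = 98.

98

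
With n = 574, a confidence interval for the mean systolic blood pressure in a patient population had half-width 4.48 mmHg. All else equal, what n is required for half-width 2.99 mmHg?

n = 1289

Margin of error scales as 1/√n, so n₂ = n₁·(E₁/E₂)².
n₂ = 574 × (4.48/2.99)² = 574 × 2.245 = 1288.63
Round up: n₂ = 1289.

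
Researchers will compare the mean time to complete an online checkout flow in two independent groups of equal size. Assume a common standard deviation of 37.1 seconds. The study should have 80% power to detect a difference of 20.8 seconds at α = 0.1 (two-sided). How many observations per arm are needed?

40 per group

For two equal groups, n per group = 2·((z_{α/2} + z_β)·σ/δ)².
z_{α/2} = 1.645; z_β = 0.842 (power 80%).
n = 2 × (2.487 × 37.1 / 20.8)² = 2 × 19.68 = 39.36
Round up: n = 40 per group.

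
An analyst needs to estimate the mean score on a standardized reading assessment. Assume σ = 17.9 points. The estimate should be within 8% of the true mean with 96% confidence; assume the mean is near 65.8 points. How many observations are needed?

For a mean, the margin of error is E = z·σ/√n, so n = (zσ/E)².
At 96% confidence, z = 2.054.
E = 8% of 65.8 = 5.264 points.
n = (2.054 × 17.9 / 5.264)² = 48.78
Round up: n = 49.

49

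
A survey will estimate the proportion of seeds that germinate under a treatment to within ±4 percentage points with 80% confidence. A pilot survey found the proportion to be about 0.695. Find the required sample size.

For a proportion with margin E = 0.04 at 80% confidence, z = 1.282.
n = p̂(1−p̂)(z/E)² = 0.695 × 0.305 × (1.282/0.04)² = 217.74
Round up: n = 218.

218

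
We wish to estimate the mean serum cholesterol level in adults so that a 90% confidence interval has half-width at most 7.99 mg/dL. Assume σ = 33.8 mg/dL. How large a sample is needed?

For a mean, the margin of error is E = z·σ/√n, so n = (zσ/E)².
At 90% confidence, z = 1.645.
n = (1.645 × 33.8 / 7.99)² = 48.43
Round up: n = 49.

49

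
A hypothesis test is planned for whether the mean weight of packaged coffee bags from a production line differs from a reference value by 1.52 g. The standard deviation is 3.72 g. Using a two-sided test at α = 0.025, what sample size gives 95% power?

For a one-sample z-test, n = ((z_{α/2} + z_β)·σ/δ)².
z_{α/2} = 2.241 (two-sided α = 0.025); z_β = 1.645 (power 95% → β = 0.05).
n = (3.886 × 3.72 / 1.52)² = 90.45
Round up: n = 91.

n = 91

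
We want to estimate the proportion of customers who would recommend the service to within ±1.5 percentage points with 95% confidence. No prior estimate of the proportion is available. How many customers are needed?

4269

For a proportion with margin E = 0.015 at 95% confidence, z = 1.960.
With no prior estimate, use p = 0.5, which maximizes p(1−p) at 0.25.
n = 0.25 × (z/E)² = 0.25 × (1.960/0.015)² = 4268.44
Round up: n = 4269.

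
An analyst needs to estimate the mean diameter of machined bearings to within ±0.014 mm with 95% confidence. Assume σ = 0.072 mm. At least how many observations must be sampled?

102

For a mean, the margin of error is E = z·σ/√n, so n = (zσ/E)².
At 95% confidence, z = 1.960.
n = (1.960 × 0.072 / 0.014)² = 101.61
Round up: n = 102.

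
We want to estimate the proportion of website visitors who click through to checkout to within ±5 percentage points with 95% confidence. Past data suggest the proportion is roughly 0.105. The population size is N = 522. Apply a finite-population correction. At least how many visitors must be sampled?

For a proportion with margin E = 0.05 at 95% confidence, z = 1.960.
n = p̂(1−p̂)(z/E)² = 0.105 × 0.895 × (1.960/0.05)² = 144.41 — call this n₀.
Finite-population correction with N = 522: n = n₀ / (1 + (n₀−1)/N) = 144.41 / 1.275 = 113.26
Round up: n = 114.

114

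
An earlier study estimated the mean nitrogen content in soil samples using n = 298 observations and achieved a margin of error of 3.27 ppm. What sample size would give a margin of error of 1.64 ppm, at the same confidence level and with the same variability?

Margin of error scales as 1/√n, so n₂ = n₁·(E₁/E₂)².
n₂ = 298 × (3.27/1.64)² = 298 × 3.976 = 1184.85
Round up: n₂ = 1185.

n = 1185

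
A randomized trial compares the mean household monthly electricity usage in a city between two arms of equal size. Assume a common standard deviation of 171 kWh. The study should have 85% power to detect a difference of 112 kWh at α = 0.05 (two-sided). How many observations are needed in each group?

For two equal groups, n per group = 2·((z_{α/2} + z_β)·σ/δ)².
z_{α/2} = 1.960; z_β = 1.036 (power 85%).
n = 2 × (2.996 × 171 / 112)² = 2 × 20.92 = 41.84
Round up: n = 42 per group.

42 per group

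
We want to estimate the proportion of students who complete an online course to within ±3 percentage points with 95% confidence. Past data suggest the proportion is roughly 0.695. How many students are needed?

For a proportion with margin E = 0.03 at 95% confidence, z = 1.960.
n = p̂(1−p̂)(z/E)² = 0.695 × 0.305 × (1.960/0.03)² = 904.80
Round up: n = 905.

n = 905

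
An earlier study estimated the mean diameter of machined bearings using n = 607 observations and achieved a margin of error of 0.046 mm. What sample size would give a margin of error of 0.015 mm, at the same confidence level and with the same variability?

5709

Margin of error scales as 1/√n, so n₂ = n₁·(E₁/E₂)².
n₂ = 607 × (0.046/0.015)² = 607 × 9.404 = 5708.23
Round up: n₂ = 5709.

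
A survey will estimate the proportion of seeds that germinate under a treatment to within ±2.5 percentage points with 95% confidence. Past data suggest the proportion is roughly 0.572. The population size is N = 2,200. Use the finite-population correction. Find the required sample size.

894

For a proportion with margin E = 0.025 at 95% confidence, z = 1.960.
n = p̂(1−p̂)(z/E)² = 0.572 × 0.428 × (1.960/0.025)² = 1504.78 — call this n₀.
Finite-population correction with N = 2,200: n = n₀ / (1 + (n₀−1)/N) = 1504.78 / 1.684 = 893.57
Round up: n = 894.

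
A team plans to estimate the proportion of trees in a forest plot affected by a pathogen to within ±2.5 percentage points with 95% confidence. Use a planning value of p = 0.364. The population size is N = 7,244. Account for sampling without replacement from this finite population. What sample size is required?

For a proportion with margin E = 0.025 at 95% confidence, z = 1.960.
n = p̂(1−p̂)(z/E)² = 0.364 × 0.636 × (1.960/0.025)² = 1422.95 — call this n₀.
Finite-population correction with N = 7,244: n = n₀ / (1 + (n₀−1)/N) = 1422.95 / 1.196 = 1189.76
Round up: n = 1190.

1190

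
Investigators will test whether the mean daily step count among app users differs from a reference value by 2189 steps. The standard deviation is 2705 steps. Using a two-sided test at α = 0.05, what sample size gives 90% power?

n = 17

For a one-sample z-test, n = ((z_{α/2} + z_β)·σ/δ)².
z_{α/2} = 1.960 (two-sided α = 0.05); z_β = 1.282 (power 90% → β = 0.1).
n = (3.242 × 2705 / 2189)² = 16.05
Round up: n = 17.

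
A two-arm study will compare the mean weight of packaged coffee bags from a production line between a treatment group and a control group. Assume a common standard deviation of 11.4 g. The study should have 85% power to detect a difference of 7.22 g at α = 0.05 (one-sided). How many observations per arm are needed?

36 per group

For two equal groups, n per group = 2·((z_α + z_β)·σ/δ)².
z_α = 1.645; z_β = 1.036 (power 85%).
n = 2 × (2.681 × 11.4 / 7.22)² = 2 × 17.92 = 35.84
Round up: n = 36 per group.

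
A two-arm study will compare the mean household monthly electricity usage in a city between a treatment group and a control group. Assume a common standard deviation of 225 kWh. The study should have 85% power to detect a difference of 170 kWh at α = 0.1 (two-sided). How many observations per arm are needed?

26 per group

For two equal groups, n per group = 2·((z_{α/2} + z_β)·σ/δ)².
z_{α/2} = 1.645; z_β = 1.036 (power 85%).
n = 2 × (2.681 × 225 / 170)² = 2 × 12.59 = 25.18
Round up: n = 26 per group.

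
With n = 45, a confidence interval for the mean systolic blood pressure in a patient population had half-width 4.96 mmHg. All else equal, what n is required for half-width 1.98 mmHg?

n = 283

Margin of error scales as 1/√n, so n₂ = n₁·(E₁/E₂)².
n₂ = 45 × (4.96/1.98)² = 45 × 6.275 = 282.38
Round up: n₂ = 283.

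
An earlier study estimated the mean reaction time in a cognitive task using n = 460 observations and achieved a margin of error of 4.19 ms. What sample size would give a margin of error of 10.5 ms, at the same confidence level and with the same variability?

Margin of error scales as 1/√n, so n₂ = n₁·(E₁/E₂)².
n₂ = 460 × (4.19/10.5)² = 460 × 0.1592 = 73.23
Round up: n₂ = 74.

n = 74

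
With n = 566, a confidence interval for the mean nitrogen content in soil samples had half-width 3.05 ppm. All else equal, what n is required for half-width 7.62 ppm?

n = 91

Margin of error scales as 1/√n, so n₂ = n₁·(E₁/E₂)².
n₂ = 566 × (3.05/7.62)² = 566 × 0.1602 = 90.67
Round up: n₂ = 91.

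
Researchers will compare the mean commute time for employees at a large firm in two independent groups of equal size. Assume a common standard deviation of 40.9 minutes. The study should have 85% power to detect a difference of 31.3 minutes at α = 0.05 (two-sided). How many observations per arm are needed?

For two equal groups, n per group = 2·((z_{α/2} + z_β)·σ/δ)².
z_{α/2} = 1.960; z_β = 1.036 (power 85%).
n = 2 × (2.996 × 40.9 / 31.3)² = 2 × 15.33 = 30.66
Round up: n = 31 per group.

31 per group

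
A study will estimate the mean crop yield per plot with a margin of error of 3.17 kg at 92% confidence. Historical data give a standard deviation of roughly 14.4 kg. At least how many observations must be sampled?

64

For a mean, the margin of error is E = z·σ/√n, so n = (zσ/E)².
At 92% confidence, z = 1.751.
n = (1.751 × 14.4 / 3.17)² = 63.27
Round up: n = 64.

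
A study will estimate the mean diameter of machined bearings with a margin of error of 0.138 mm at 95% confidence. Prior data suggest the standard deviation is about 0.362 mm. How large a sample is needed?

27

For a mean, the margin of error is E = z·σ/√n, so n = (zσ/E)².
At 95% confidence, z = 1.960.
n = (1.960 × 0.362 / 0.138)² = 26.43
Round up: n = 27.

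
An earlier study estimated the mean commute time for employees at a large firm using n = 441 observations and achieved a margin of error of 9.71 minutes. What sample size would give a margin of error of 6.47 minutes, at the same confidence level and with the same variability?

994

Margin of error scales as 1/√n, so n₂ = n₁·(E₁/E₂)².
n₂ = 441 × (9.71/6.47)² = 441 × 2.252 = 993.13
Round up: n₂ = 994.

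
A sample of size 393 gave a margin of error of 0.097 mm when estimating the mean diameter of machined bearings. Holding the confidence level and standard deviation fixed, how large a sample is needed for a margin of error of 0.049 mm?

1541

Margin of error scales as 1/√n, so n₂ = n₁·(E₁/E₂)².
n₂ = 393 × (0.097/0.049)² = 393 × 3.919 = 1540.17
Round up: n₂ = 1541.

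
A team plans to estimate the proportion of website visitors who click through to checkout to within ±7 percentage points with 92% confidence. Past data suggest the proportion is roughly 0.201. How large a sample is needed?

101

For a proportion with margin E = 0.07 at 92% confidence, z = 1.751.
n = p̂(1−p̂)(z/E)² = 0.201 × 0.799 × (1.751/0.07)² = 100.49
Round up: n = 101.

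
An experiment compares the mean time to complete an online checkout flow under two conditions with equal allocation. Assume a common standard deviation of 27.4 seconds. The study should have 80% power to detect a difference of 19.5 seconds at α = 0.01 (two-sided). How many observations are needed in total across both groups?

For two equal groups, n per group = 2·((z_{α/2} + z_β)·σ/δ)².
z_{α/2} = 2.576; z_β = 0.842 (power 80%).
n = 2 × (3.418 × 27.4 / 19.5)² = 2 × 23.07 = 46.14
Round up: n = 47 per group.
Total across both groups: 2 × 47 = 94.

94 total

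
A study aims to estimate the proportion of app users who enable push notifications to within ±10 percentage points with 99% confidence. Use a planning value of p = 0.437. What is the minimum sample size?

n = 164

For a proportion with margin E = 0.1 at 99% confidence, z = 2.576.
n = p̂(1−p̂)(z/E)² = 0.437 × 0.563 × (2.576/0.1)² = 163.26
Round up: n = 164.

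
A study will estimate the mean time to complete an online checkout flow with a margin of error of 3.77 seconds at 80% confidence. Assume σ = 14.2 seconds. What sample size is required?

For a mean, the margin of error is E = z·σ/√n, so n = (zσ/E)².
At 80% confidence, z = 1.282.
n = (1.282 × 14.2 / 3.77)² = 23.32
Round up: n = 24.

24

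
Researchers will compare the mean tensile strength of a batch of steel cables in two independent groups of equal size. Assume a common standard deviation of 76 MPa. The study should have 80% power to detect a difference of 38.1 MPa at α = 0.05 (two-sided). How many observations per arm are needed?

63 per group

For two equal groups, n per group = 2·((z_{α/2} + z_β)·σ/δ)².
z_{α/2} = 1.960; z_β = 0.842 (power 80%).
n = 2 × (2.802 × 76 / 38.1)² = 2 × 31.24 = 62.48
Round up: n = 63 per group.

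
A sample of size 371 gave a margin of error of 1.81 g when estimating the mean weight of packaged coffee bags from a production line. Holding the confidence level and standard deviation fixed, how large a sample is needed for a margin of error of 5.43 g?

Margin of error scales as 1/√n, so n₂ = n₁·(E₁/E₂)².
n₂ = 371 × (1.81/5.43)² = 371 × 0.1111 = 41.22
Round up: n₂ = 42.

42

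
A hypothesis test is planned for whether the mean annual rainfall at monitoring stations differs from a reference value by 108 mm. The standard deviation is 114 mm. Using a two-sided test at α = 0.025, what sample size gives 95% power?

For a one-sample z-test, n = ((z_{α/2} + z_β)·σ/δ)².
z_{α/2} = 2.241 (two-sided α = 0.025); z_β = 1.645 (power 95% → β = 0.05).
n = (3.886 × 114 / 108)² = 16.83
Round up: n = 17.

17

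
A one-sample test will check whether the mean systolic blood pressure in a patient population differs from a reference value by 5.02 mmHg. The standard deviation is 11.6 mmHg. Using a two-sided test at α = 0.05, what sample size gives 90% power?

For a one-sample z-test, n = ((z_{α/2} + z_β)·σ/δ)².
z_{α/2} = 1.960 (two-sided α = 0.05); z_β = 1.282 (power 90% → β = 0.1).
n = (3.242 × 11.6 / 5.02)² = 56.12
Round up: n = 57.

57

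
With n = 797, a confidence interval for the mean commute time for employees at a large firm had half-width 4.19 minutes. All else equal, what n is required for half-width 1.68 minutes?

n = 4958

Margin of error scales as 1/√n, so n₂ = n₁·(E₁/E₂)².
n₂ = 797 × (4.19/1.68)² = 797 × 6.22 = 4957.34
Round up: n₂ = 4958.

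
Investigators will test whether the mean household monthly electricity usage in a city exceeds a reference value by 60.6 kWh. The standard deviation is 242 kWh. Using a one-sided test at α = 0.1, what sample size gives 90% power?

105

For a one-sample z-test, n = ((z_α + z_β)·σ/δ)².
z_α = 1.282 (one-sided α = 0.1); z_β = 1.282 (power 90% → β = 0.1).
n = (2.564 × 242 / 60.6)² = 104.84
Round up: n = 105.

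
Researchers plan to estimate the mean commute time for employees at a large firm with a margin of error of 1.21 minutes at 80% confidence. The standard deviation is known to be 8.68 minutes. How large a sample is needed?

n = 85

For a mean, the margin of error is E = z·σ/√n, so n = (zσ/E)².
At 80% confidence, z = 1.282.
n = (1.282 × 8.68 / 1.21)² = 84.58
Round up: n = 85.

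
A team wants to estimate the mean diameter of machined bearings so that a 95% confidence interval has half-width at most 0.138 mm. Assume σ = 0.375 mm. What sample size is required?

29

For a mean, the margin of error is E = z·σ/√n, so n = (zσ/E)².
At 95% confidence, z = 1.960.
n = (1.960 × 0.375 / 0.138)² = 28.37
Round up: n = 29.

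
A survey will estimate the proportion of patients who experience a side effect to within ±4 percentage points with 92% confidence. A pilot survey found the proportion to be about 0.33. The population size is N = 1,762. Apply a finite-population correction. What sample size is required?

342

For a proportion with margin E = 0.04 at 92% confidence, z = 1.751.
n = p̂(1−p̂)(z/E)² = 0.33 × 0.67 × (1.751/0.04)² = 423.68 — call this n₀.
Finite-population correction with N = 1,762: n = n₀ / (1 + (n₀−1)/N) = 423.68 / 1.24 = 341.68
Round up: n = 342.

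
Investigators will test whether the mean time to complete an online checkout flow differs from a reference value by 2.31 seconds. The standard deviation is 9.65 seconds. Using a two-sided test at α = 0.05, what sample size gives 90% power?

184

For a one-sample z-test, n = ((z_{α/2} + z_β)·σ/δ)².
z_{α/2} = 1.960 (two-sided α = 0.05); z_β = 1.282 (power 90% → β = 0.1).
n = (3.242 × 9.65 / 2.31)² = 183.42
Round up: n = 184.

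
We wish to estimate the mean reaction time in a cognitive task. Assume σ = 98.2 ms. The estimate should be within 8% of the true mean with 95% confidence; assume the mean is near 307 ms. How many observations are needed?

For a mean, the margin of error is E = z·σ/√n, so n = (zσ/E)².
At 95% confidence, z = 1.960.
E = 8% of 307 = 24.56 ms.
n = (1.960 × 98.2 / 24.56)² = 61.42
Round up: n = 62.

62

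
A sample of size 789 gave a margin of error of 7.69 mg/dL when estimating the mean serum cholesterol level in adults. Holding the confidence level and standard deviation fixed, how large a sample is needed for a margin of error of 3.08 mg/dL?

Margin of error scales as 1/√n, so n₂ = n₁·(E₁/E₂)².
n₂ = 789 × (7.69/3.08)² = 789 × 6.234 = 4918.63
Round up: n₂ = 4919.

4919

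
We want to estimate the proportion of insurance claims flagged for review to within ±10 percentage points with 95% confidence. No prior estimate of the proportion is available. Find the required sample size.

n = 97

For a proportion with margin E = 0.1 at 95% confidence, z = 1.960.
With no prior estimate, use p = 0.5, which maximizes p(1−p) at 0.25.
n = 0.25 × (z/E)² = 0.25 × (1.960/0.1)² = 96.04
Round up: n = 97.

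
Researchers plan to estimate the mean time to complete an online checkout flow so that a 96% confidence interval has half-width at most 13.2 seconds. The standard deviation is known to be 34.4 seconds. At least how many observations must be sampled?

29

For a mean, the margin of error is E = z·σ/√n, so n = (zσ/E)².
At 96% confidence, z = 2.054.
n = (2.054 × 34.4 / 13.2)² = 28.65
Round up: n = 29.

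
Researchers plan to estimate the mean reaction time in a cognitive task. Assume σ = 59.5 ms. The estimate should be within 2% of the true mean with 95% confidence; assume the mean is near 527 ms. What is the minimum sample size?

123

For a mean, the margin of error is E = z·σ/√n, so n = (zσ/E)².
At 95% confidence, z = 1.960.
E = 2% of 527 = 10.54 ms.
n = (1.960 × 59.5 / 10.54)² = 122.42
Round up: n = 123.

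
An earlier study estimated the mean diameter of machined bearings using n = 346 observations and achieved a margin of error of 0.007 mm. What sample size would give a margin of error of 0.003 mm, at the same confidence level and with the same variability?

1884

Margin of error scales as 1/√n, so n₂ = n₁·(E₁/E₂)².
n₂ = 346 × (0.007/0.003)² = 346 × 5.444 = 1883.62
Round up: n₂ = 1884.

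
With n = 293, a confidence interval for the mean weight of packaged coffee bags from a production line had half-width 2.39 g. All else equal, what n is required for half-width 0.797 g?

Margin of error scales as 1/√n, so n₂ = n₁·(E₁/E₂)².
n₂ = 293 × (2.39/0.797)² = 293 × 8.992 = 2634.66
Round up: n₂ = 2635.

2635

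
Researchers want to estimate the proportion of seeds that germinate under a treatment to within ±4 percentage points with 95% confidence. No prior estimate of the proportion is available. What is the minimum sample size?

For a proportion with margin E = 0.04 at 95% confidence, z = 1.960.
With no prior estimate, use p = 0.5, which maximizes p(1−p) at 0.25.
n = 0.25 × (z/E)² = 0.25 × (1.960/0.04)² = 600.25
Round up: n = 601.

n = 601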